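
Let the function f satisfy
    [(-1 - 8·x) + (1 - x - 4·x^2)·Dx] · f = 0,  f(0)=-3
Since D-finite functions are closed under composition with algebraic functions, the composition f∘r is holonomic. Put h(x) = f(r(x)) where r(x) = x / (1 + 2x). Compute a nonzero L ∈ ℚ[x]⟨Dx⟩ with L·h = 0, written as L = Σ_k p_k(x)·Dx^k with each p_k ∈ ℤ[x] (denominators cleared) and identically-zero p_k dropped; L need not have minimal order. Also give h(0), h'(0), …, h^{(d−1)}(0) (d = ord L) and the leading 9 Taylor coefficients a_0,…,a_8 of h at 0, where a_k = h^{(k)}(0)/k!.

L = (1 + 10·x) + (-1 - 5·x - 4·x^2 + 4·x^3)·Dx  (order 1).
h: a_k = -3, -3, -9, 21, -81, 285, -1017, 3621, -12897, …
ICs: h(0) = -3.

f: a_k = -3, -3, -15, -27, -87, -195, -543, -1323, -3495, …
L₀ from L_f via x↦r, Dx↦r'^{-1}Dx.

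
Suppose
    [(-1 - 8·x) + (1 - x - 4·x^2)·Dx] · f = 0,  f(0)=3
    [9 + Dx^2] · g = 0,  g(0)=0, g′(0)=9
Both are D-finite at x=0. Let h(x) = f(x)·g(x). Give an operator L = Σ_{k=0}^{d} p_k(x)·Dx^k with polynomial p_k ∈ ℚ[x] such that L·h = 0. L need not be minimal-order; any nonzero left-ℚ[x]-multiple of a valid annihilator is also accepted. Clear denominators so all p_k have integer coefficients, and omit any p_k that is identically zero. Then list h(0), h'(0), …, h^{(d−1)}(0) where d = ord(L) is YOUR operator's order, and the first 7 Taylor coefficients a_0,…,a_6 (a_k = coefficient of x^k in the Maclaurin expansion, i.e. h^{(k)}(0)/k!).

f: a_k = 3, 3, 15, 27, 87, 195, 543, …
g: a_k = 0, 9, 0, -27/2, 0, 243/40, 0, …
f·g: L₀ = L_f ⊗_s L_g, ord ≤ 1·2.
L = (-1 + 9·x + 36·x^2) + (2 + 16·x)·Dx + (-1 + x + 4·x^2)·Dx^2  (order 2).
h: a_k = 0, 27, 27, 189/2, 405/2, 23949/40, 56349/40, …
ICs: h(0) = 0, h′(0) = 27.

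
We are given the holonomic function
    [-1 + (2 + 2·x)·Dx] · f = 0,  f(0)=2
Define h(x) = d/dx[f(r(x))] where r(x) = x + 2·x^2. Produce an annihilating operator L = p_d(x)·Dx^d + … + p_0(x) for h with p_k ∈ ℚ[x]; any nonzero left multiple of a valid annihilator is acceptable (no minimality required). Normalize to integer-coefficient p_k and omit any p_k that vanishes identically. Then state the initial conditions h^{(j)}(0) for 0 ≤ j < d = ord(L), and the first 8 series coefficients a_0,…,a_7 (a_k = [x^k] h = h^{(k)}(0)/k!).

f: a_k = 2, 1, -1/4, 1/8, -5/64, 7/128, -21/512, 33/1024, …
Change of var in L_f (x↦r) gives L₀.
h₀' ⇒ L via d/dx closure of L₀.
L = 7 + (-2 - 10·x - 12·x^2 - 16·x^3)·Dx  (order 1).
h: a_k = 1, 7/2, -21/8, -21/16, 595/128, -567/256, -5537/1024, 17843/2048, …
ICs: h(0) = 1.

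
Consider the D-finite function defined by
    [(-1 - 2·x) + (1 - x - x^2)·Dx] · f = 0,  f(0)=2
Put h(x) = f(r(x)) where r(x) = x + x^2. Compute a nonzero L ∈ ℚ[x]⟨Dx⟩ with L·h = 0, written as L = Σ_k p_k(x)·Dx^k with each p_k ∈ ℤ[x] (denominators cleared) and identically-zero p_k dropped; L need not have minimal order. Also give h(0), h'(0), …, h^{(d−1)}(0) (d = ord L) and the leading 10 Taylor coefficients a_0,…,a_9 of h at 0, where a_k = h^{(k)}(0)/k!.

L = (1 + 4·x + 6·x^2 + 4·x^3) + (-1 + x + 2·x^2 + 2·x^3 + x^4)·Dx  (order 1).
h: a_k = 2, 2, 6, 14, 32, 74, 172, 398, 922, 2136, …
ICs: h(0) = 2.

f: a_k = 2, 2, 4, 6, 10, 16, 26, 42, 68, 110, …
L₀ from L_f via x↦r, Dx↦r'^{-1}Dx.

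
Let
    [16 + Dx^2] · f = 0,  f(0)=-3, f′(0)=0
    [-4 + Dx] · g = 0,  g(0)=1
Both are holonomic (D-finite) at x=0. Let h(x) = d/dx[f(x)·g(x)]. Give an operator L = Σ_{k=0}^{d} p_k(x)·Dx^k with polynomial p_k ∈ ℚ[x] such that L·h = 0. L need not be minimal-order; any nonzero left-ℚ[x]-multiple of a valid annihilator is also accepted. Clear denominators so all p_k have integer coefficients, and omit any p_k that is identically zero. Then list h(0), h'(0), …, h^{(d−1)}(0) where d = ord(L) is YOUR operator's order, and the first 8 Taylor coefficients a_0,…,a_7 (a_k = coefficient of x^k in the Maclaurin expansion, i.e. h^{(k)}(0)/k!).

L = 32 - 8·Dx + Dx^2  (order 2).
h: a_k = -12, 0, 192, 512, 512, 0, -8192/15, -65536/105, …
ICs: h(0) = -12, h′(0) = 0.

f: a_k = -3, 0, 24, 0, -32, 0, 256/15, 0, …
g: a_k = 1, 4, 8, 32/3, 32/3, 128/15, 256/45, 1024/315, …
Sym-product of L_f,L_g gives L₀ (≤ ord 2).
h₀' ⇒ L via d/dx closure of L₀.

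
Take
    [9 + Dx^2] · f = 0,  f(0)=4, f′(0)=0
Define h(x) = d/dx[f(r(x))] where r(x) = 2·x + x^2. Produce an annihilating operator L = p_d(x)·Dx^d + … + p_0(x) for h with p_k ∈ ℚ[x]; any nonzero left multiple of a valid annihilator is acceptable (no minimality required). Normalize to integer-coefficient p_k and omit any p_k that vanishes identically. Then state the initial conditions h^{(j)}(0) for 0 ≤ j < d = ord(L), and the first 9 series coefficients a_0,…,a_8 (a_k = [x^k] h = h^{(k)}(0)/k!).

f: a_k = 4, 0, -18, 0, 27/2, 0, -81/20, 0, 729/1120, …
Change of var in L_f (x↦r) gives L₀.
Derive L from L₀ (diff closure).
L = (39 + 144·x + 216·x^2 + 144·x^3 + 36·x^4) + (-3 - 3·x)·Dx + (1 + 2·x + x^2)·Dx^2  (order 2).
h: a_k = 0, -144, -216, 792, 2160, 1944/5, -23436/5, -221724/35, 5832/35, …
ICs: h(0) = 0, h′(0) = -144.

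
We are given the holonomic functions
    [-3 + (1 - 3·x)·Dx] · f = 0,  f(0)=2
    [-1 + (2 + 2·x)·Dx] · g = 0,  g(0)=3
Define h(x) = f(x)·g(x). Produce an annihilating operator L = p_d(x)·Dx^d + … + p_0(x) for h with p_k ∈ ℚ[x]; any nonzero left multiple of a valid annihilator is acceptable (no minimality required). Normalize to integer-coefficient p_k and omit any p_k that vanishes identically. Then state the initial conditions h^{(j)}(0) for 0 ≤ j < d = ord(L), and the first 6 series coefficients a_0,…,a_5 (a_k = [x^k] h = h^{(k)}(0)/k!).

f: a_k = 2, 6, 18, 54, 162, 486, …
g: a_k = 3, 3/2, -3/8, 3/16, -15/128, 21/256, …
L₀ := L_f ⊗_s L_g (sym. prod.), ord ≤ 1.
L = (7 + 3·x) + (-2 + 4·x + 6·x^2)·Dx  (order 1).
h: a_k = 6, 21, 249/4, 1497/8, 35913/64, 215499/128, …
ICs: h(0) = 6.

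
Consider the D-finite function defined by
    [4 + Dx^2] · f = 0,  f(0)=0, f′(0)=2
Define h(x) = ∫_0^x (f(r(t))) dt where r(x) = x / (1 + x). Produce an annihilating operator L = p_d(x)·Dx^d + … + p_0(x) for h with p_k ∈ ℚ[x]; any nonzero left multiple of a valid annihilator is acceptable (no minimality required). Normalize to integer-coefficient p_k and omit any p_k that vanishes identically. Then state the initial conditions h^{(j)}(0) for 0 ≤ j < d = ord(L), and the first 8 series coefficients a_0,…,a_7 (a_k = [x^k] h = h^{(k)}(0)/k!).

f: a_k = 0, 2, 0, -4/3, 0, 4/15, 0, -8/315, …
Change of var in L_f (x↦r) gives L₀.
Integrate: L := L₀·Dx.
L = 4·Dx + (2 + 6·x + 6·x^2 + 2·x^3)·Dx^2 + (1 + 4·x + 6·x^2 + 4·x^3 + x^4)·Dx^3  (order 3).
h: a_k = 0, 0, 1, -2/3, 1/6, 2/5, -43/45, 10/7, …
ICs: h(0) = 0, h′(0) = 0, h′′(0) = 2.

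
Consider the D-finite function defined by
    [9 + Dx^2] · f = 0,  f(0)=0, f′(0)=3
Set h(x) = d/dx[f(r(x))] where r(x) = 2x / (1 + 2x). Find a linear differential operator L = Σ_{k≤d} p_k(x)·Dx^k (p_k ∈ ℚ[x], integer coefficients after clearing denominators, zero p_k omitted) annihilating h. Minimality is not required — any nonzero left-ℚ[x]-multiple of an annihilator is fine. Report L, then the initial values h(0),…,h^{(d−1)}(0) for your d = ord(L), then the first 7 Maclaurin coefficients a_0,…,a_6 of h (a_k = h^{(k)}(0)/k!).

L = (60 + 96·x + 96·x^2) + (12 + 72·x + 144·x^2 + 96·x^3)·Dx + (1 + 8·x + 24·x^2 + 32·x^3 + 16·x^4)·Dx^2  (order 2).
h: a_k = 6, -24, -36, 672, -3516, 12240, -154824/5, …
ICs: h(0) = 6, h′(0) = -24.

f: a_k = 0, 3, 0, -9/2, 0, 81/40, 0, …
f∘r: x↦r, Dx↦Dx/r' in L_f ⇒ L₀.
h=h₀': d/dx-closure on L₀ ⇒ L.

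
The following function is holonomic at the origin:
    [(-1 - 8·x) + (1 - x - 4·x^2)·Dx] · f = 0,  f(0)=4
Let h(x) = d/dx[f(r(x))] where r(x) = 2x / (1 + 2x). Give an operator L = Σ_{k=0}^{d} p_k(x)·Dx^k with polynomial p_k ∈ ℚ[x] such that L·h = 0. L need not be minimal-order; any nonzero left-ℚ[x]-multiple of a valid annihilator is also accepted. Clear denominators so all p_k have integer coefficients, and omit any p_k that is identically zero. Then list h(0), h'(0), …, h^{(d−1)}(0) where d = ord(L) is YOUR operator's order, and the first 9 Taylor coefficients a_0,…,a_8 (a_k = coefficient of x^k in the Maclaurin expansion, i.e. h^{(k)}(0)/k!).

f: a_k = 4, 4, 20, 36, 116, 260, 724, 1764, 4660, …
Change of var in L_f (x↦r) gives L₀.
Differentiate: ansatz ord ≤ ord L₀ ⇒ L.
L = (16 + 96·x + 960·x^2 + 1152·x^3) + (-1 - 22·x - 60·x^2 + 248·x^3 + 576·x^4)·Dx  (order 1).
h: a_k = 8, 128, 0, 4096, -10240, 122880, -516096, 3801088, -19169280, …
ICs: h(0) = 8.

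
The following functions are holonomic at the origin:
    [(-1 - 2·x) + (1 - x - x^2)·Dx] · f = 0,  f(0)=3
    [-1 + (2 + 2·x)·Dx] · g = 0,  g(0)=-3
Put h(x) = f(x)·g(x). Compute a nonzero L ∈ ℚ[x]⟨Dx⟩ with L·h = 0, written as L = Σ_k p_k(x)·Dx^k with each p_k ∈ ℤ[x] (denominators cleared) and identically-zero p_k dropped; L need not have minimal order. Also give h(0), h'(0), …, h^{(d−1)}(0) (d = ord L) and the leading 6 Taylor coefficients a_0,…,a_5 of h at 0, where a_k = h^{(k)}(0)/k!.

f: a_k = 3, 3, 6, 9, 15, 24, …
g: a_k = -3, -3/2, 3/8, -3/16, 15/128, -21/256, …
Sym-product of L_f,L_g gives L₀ (≤ ord 1).
L = (3 + 5·x + 3·x^2) + (-2 + 4·x^2 + 2·x^3)·Dx  (order 1).
h: a_k = -9, -27/2, -171/8, -567/16, -7227/128, -23589/256, …
ICs: h(0) = -9.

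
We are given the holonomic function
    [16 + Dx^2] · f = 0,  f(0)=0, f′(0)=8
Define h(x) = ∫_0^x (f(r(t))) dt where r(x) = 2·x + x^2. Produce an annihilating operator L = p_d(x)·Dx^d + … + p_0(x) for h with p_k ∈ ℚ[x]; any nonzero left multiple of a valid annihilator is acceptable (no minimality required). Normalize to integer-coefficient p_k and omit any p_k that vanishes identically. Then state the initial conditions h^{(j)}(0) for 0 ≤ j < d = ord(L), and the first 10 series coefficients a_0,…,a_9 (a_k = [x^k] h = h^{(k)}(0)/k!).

L = (64 + 192·x + 192·x^2 + 64·x^3)·Dx - Dx^2 + (1 + x)·Dx^3  (order 3).
h: a_k = 0, 0, 8, 8/3, -128/3, -256/5, 3136/45, 192, 20992/315, -100352/405, …
ICs: h(0) = 0, h′(0) = 0, h′′(0) = 16.

f: a_k = 0, 8, 0, -64/3, 0, 256/15, 0, -2048/315, 0, 4096/2835, …
Change of var in L_f (x↦r) gives L₀.
h=∫h₀ ⇒ L = L₀·Dx.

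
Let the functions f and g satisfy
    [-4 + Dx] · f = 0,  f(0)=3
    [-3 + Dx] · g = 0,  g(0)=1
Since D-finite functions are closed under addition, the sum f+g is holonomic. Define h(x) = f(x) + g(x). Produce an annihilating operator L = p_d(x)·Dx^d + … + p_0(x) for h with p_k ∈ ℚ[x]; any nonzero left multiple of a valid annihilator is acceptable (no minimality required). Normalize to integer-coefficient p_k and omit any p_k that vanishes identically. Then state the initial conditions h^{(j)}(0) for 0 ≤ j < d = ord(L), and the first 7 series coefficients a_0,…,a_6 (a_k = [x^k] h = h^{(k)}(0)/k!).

L = 12 - 7·Dx + Dx^2  (order 2).
h: a_k = 4, 15, 57/2, 73/2, 283/8, 221/8, 4339/240, …
ICs: h(0) = 4, h′(0) = 15.

f: a_k = 3, 12, 24, 32, 32, 128/5, 256/15, …
g: a_k = 1, 3, 9/2, 9/2, 27/8, 81/40, 81/80, …
h₀=f+g: left-lcm gives L₀, ord ≤ 2.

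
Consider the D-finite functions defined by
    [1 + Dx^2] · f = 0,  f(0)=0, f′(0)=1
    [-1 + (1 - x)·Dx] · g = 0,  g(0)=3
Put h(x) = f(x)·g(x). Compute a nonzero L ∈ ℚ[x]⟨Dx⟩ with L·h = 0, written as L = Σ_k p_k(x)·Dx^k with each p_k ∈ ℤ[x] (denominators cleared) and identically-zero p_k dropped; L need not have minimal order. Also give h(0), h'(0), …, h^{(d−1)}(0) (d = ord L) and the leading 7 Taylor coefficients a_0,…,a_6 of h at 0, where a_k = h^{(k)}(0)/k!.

L = (-1 + x) + 2·Dx + (-1 + x)·Dx^2  (order 2).
h: a_k = 0, 3, 3, 5/2, 5/2, 101/40, 101/40, …
ICs: h(0) = 0, h′(0) = 3.

f: a_k = 0, 1, 0, -1/6, 0, 1/120, 0, …
g: a_k = 3, 3, 3, 3, 3, 3, 3, …
h₀=f·g: eliminate ⇒ L₀, order ≤ 2·1.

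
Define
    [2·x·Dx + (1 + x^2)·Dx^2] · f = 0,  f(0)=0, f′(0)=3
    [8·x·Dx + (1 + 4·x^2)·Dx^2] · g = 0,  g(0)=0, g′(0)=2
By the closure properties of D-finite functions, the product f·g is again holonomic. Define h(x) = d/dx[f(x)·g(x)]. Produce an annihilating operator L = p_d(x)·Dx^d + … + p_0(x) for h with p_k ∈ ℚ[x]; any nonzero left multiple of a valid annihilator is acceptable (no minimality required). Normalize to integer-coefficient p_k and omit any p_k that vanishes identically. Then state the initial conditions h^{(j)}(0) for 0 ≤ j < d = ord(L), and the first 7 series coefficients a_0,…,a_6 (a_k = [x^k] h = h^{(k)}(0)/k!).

L = (-96·x - 800·x^3 - 1024·x^5 + 640·x^7 + 1536·x^9) + (-20 - 412·x^2 - 1440·x^4 - 896·x^6 + 2240·x^8 + 2304·x^10)·Dx + (-40·x - 280·x^3 - 480·x^5 + 272·x^7 + 1280·x^9 + 768·x^11)·Dx^2 + (-1 - 10·x^2 - 29·x^4 + 116·x^8 + 160·x^10 + 64·x^12)·Dx^3  (order 3).
h: a_k = 0, 12, 0, -40, 0, 692/5, 0, …
ICs: h(0) = 0, h′(0) = 12, h′′(0) = 0.

f: a_k = 0, 3, 0, -1, 0, 3/5, 0, …
g: a_k = 0, 2, 0, -8/3, 0, 32/5, 0, …
L₀ := L_f ⊗_s L_g (sym. prod.), ord ≤ 4.
Derive L from L₀ (diff closure).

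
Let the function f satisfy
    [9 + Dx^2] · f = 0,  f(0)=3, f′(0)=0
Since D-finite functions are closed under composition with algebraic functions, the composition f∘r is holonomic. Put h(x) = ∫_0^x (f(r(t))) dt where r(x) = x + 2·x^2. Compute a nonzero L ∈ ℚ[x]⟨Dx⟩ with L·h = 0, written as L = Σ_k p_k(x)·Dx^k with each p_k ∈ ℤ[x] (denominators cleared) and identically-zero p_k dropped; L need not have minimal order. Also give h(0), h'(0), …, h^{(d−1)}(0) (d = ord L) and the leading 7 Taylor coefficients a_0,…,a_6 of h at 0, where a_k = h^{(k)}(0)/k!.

L = (9 + 108·x + 432·x^2 + 576·x^3)·Dx - 4·Dx^2 + (1 + 4·x)·Dx^3  (order 3).
h: a_k = 0, 3, 0, -9/2, -27/2, -351/40, 27/2, …
ICs: h(0) = 0, h′(0) = 3, h′′(0) = 0.

f: a_k = 3, 0, -27/2, 0, 81/8, 0, -243/80, …
h₀=f(r): pull back L_f along r ⇒ L₀.
∫: right-multiply L₀ by Dx.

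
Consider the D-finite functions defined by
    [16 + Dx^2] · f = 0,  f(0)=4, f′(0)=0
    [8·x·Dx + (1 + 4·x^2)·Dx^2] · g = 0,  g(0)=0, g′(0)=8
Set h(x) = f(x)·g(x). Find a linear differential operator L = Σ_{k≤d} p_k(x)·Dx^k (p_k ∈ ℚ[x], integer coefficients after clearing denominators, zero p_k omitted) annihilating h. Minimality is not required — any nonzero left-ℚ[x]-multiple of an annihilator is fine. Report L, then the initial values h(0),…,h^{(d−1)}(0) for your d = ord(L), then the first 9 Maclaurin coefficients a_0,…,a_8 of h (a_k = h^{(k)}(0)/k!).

L = (2560 + 29696·x^2 + 118784·x^4 + 262144·x^6 + 262144·x^8) + (1536·x + 14336·x^3 + 49152·x^5 + 65536·x^7)·Dx + (240 + 3008·x^2 + 13824·x^4 + 32768·x^6 + 32768·x^8)·Dx^2 + (96·x + 896·x^3 + 3072·x^5 + 4096·x^7)·Dx^3 + (5 + 72·x^2 + 400·x^4 + 1024·x^6 + 1024·x^8)·Dx^4  (order 4).
h: a_k = 0, 32, 0, -896/3, 0, 11776/15, 0, -550912/315, 0, …
ICs: h(0) = 0, h′(0) = 32, h′′(0) = 0, h′′′(0) = -1792.

f: a_k = 4, 0, -32, 0, 128/3, 0, -1024/45, 0, 2048/315, …
g: a_k = 0, 8, 0, -32/3, 0, 128/5, 0, -512/7, 0, …
h₀=f·g: eliminate ⇒ L₀, order ≤ 2·2.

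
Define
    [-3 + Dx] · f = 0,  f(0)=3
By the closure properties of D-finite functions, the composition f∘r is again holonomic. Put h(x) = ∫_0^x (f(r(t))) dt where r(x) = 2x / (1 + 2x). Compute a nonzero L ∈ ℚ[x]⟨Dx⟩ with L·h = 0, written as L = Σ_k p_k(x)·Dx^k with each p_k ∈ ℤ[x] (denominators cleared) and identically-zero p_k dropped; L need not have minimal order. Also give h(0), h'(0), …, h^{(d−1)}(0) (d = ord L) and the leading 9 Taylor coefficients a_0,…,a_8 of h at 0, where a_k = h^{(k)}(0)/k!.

L = -6·Dx + (1 + 4·x + 4·x^2)·Dx^2  (order 2).
h: a_k = 0, 3, 9, 6, -9, 18/5, 42/5, -828/35, 1233/35, …
ICs: h(0) = 0, h′(0) = 3.

f: a_k = 3, 9, 27/2, 27/2, 81/8, 243/40, 243/80, 729/560, 2187/4480, …
f∘r: x↦r, Dx↦Dx/r' in L_f ⇒ L₀.
h=∫h₀ ⇒ L = L₀·Dx.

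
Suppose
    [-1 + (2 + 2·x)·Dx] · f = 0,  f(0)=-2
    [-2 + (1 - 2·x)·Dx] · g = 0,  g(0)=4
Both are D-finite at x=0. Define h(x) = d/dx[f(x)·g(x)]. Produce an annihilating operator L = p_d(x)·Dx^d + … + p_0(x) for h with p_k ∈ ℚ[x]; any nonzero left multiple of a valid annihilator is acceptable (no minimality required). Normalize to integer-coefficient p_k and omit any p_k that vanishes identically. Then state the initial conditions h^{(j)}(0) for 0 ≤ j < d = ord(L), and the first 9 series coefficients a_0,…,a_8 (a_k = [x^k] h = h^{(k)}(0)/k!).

L = (39 + 60·x + 12·x^2) + (-10 + 6·x + 24·x^2 + 8·x^3)·Dx  (order 1).
h: a_k = -20, -78, -471/2, -2507/4, -50175/32, -240777/64, -2247483/256, -10273779/512, -369862479/8192, …
ICs: h(0) = -20.

f: a_k = -2, -1, 1/4, -1/8, 5/64, -7/128, 21/512, -33/1024, 429/16384, …
g: a_k = 4, 8, 16, 32, 64, 128, 256, 512, 1024, …
Sym-product of L_f,L_g gives L₀ (≤ ord 1).
Differentiate: ansatz ord ≤ ord L₀ ⇒ L.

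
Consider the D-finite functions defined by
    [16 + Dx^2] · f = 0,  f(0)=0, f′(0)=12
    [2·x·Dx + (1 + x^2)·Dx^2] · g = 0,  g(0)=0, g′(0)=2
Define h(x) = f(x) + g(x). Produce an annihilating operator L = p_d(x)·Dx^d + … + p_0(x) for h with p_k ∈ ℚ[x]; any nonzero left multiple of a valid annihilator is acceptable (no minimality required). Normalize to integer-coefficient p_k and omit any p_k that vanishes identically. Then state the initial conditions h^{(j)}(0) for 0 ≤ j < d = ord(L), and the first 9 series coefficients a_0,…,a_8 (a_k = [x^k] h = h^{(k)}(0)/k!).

L = (64·x + 704·x^3 + 256·x^5)·Dx + (112 + 416·x^2 + 432·x^4 + 128·x^6)·Dx^2 + (4·x + 44·x^3 + 16·x^5)·Dx^3 + (7 + 26·x^2 + 27·x^4 + 8·x^6)·Dx^4  (order 4).
h: a_k = 0, 14, 0, -98/3, 0, 26, 0, -1054/105, 0, …
ICs: h(0) = 0, h′(0) = 14, h′′(0) = 0, h′′′(0) = -196.

f: a_k = 0, 12, 0, -32, 0, 128/5, 0, -1024/105, 0, …
g: a_k = 0, 2, 0, -2/3, 0, 2/5, 0, -2/7, 0, …
h₀=f+g: left-lcm gives L₀, ord ≤ 4.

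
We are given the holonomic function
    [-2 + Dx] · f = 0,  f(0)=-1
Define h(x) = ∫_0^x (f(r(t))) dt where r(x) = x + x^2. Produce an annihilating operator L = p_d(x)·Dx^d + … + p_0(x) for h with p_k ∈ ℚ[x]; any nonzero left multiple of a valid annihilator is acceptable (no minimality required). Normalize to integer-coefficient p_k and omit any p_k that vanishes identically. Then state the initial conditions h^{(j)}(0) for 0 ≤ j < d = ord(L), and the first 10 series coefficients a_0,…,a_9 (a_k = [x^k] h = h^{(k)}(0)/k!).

f: a_k = -1, -2, -2, -4/3, -2/3, -4/15, -4/45, -8/315, -2/315, -4/2835, …
L₀ from L_f via x↦r, Dx↦r'^{-1}Dx.
∫: right-multiply L₀ by Dx.
L = (-2 - 4·x)·Dx + Dx^2  (order 2).
h: a_k = 0, -1, -1, -4/3, -4/3, -4/3, -52/45, -304/315, -232/315, -1528/2835, …
ICs: h(0) = 0, h′(0) = -1.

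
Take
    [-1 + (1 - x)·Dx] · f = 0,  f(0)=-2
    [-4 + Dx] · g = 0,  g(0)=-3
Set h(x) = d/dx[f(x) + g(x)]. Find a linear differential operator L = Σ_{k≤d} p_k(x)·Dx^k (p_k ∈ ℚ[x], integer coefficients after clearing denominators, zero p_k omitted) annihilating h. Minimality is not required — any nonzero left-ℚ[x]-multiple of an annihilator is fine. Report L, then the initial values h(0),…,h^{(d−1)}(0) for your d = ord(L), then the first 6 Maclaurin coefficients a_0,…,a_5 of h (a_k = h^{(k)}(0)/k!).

L = (-4 + 16·x) + (5 - 16·x + 8·x^2)·Dx + (-1 + 3·x - 2·x^2)·Dx^2  (order 2).
h: a_k = -14, -52, -102, -136, -138, -572/5, …
ICs: h(0) = -14, h′(0) = -52.

f: a_k = -2, -2, -2, -2, -2, -2, …
g: a_k = -3, -12, -24, -32, -32, -128/5, …
Sum ⇒ L₀ = lclm(L_f,L_g) in ℚ(x)⟨Dx⟩.
h₀' ⇒ L via d/dx closure of L₀.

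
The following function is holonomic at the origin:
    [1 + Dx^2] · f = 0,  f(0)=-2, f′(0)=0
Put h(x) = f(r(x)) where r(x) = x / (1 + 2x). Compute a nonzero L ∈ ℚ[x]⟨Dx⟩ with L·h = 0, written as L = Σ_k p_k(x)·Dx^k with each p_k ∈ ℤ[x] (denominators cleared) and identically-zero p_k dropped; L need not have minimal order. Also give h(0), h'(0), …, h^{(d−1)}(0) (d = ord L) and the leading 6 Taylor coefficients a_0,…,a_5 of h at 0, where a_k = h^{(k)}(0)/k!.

f: a_k = -2, 0, 1, 0, -1/12, 0, …
Change of var in L_f (x↦r) gives L₀.
L = 1 + (4 + 24·x + 48·x^2 + 32·x^3)·Dx + (1 + 8·x + 24·x^2 + 32·x^3 + 16·x^4)·Dx^2  (order 2).
h: a_k = -2, 0, 1, -4, 143/12, -94/3, …
ICs: h(0) = -2, h′(0) = 0.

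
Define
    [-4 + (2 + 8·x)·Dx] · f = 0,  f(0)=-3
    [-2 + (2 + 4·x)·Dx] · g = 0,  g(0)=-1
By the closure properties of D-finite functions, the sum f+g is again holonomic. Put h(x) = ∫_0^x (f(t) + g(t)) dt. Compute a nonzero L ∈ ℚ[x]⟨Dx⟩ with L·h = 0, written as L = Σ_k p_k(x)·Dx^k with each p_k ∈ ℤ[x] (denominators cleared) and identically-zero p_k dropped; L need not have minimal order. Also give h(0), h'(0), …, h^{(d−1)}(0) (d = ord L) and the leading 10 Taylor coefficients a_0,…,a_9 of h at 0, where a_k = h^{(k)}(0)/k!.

L = -2·Dx + (3 + 8·x)·Dx^2 + (1 + 6·x + 8·x^2)·Dx^3  (order 3).
h: a_k = 0, -4, -7/2, 13/6, -25/8, 49/8, -679/48, 579/16, -12705/128, 109967/384, …
ICs: h(0) = 0, h′(0) = -4, h′′(0) = -7.

f: a_k = -3, -6, 6, -12, 30, -84, 252, -792, 2574, -8580, …
g: a_k = -1, -1, 1/2, -1/2, 5/8, -7/8, 21/16, -33/16, 429/128, -715/128, …
L₀ := lclm(L_f,L_g); ord L₀ ≤ 1+1.
Integrate: L := L₀·Dx.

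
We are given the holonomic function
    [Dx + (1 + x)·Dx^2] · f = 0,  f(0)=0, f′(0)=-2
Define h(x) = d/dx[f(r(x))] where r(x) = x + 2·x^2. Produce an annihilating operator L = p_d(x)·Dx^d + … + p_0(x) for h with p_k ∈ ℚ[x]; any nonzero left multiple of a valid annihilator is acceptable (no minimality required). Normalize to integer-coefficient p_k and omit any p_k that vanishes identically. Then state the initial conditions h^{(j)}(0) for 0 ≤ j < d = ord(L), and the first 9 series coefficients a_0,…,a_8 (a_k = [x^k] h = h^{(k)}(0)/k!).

L = (-3 + 4·x + 8·x^2) + (1 + 5·x + 6·x^2 + 8·x^3)·Dx  (order 1).
h: a_k = -2, -6, 10, 2, -22, 18, 26, -62, 10, …
ICs: h(0) = -2.

f: a_k = 0, -2, 1, -2/3, 1/2, -2/5, 1/3, -2/7, 1/4, …
f∘r: x↦r, Dx↦Dx/r' in L_f ⇒ L₀.
h₀' ⇒ L via d/dx closure of L₀.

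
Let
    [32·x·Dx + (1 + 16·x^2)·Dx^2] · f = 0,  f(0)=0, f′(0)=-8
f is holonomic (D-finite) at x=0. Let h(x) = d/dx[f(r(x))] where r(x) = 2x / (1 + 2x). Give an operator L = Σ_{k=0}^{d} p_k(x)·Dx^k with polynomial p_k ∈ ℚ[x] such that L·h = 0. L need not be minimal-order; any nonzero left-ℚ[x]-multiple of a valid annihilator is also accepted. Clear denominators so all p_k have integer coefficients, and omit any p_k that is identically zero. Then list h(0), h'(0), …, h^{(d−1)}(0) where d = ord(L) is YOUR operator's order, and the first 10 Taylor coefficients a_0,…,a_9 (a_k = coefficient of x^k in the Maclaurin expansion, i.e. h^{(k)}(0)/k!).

L = (4 + 136·x) + (1 + 4·x + 68·x^2)·Dx  (order 1).
h: a_k = -16, 64, 832, -7680, -25856, 625664, -744448, -39567360, 208891904, 1855012864, …
ICs: h(0) = -16.

f: a_k = 0, -8, 0, 128/3, 0, -2048/5, 0, 32768/7, 0, -524288/9, …
L₀ from L_f via x↦r, Dx↦r'^{-1}Dx.
h₀' ⇒ L via d/dx closure of L₀.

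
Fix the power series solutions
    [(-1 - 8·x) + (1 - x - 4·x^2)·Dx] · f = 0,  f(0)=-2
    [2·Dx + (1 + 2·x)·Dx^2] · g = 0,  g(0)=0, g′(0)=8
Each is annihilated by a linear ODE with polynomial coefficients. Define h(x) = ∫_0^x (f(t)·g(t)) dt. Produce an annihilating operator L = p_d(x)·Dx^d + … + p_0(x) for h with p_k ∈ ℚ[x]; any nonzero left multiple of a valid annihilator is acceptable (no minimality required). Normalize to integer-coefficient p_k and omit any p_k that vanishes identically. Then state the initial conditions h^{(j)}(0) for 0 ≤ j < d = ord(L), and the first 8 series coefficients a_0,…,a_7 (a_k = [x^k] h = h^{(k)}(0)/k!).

f: a_k = -2, -2, -10, -18, -58, -130, -362, -882, …
g: a_k = 0, 8, -8, 32/3, -16, 128/5, -128/3, 512/7, …
h₀=f·g: eliminate ⇒ L₀, order ≤ 1·2.
h=∫h₀ ⇒ L = L₀·Dx.
L = (10 + 32·x)·Dx + (22·x + 40·x^2)·Dx^2 + (-1 - x + 6·x^2 + 8·x^3)·Dx^3  (order 3).
h: a_k = 0, 0, -8, 0, -64/3, -32/3, -3344/45, -8608/105, …
ICs: h(0) = 0, h′(0) = 0, h′′(0) = -16.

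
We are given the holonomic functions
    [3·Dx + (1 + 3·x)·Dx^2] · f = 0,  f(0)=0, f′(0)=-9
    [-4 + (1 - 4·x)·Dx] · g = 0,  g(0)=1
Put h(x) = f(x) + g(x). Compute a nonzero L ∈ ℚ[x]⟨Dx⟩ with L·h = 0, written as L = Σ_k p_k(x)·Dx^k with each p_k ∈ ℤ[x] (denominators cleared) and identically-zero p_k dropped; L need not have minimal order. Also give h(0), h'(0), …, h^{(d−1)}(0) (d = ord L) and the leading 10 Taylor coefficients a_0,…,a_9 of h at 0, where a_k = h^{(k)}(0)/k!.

L = (-432 - 288·x)·Dx + (-78 - 720·x - 576·x^2)·Dx^2 + (11 + x - 144·x^2 - 144·x^3)·Dx^3  (order 3).
h: a_k = 1, -5, 59/2, 37, 1267/4, 4391/5, 8921/2, 108127/7, 543971/8, 255583, …
ICs: h(0) = 1, h′(0) = -5, h′′(0) = 59.

f: a_k = 0, -9, 27/2, -27, 243/4, -729/5, 729/2, -6561/7, 19683/8, -6561, …
g: a_k = 1, 4, 16, 64, 256, 1024, 4096, 16384, 65536, 262144, …
Weyl lclm of L_f,L_g ⇒ L₀ (ord ≤ 3).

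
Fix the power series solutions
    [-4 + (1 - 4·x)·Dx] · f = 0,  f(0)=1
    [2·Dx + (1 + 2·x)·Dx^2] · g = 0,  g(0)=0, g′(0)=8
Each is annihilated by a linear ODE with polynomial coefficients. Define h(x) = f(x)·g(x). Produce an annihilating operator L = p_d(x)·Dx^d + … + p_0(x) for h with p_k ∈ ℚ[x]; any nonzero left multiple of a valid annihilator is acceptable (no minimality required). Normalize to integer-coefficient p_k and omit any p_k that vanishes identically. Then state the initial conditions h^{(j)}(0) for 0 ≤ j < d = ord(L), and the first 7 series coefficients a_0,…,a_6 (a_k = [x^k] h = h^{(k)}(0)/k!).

L = 8 + (6 + 24·x)·Dx + (-1 + 2·x + 8·x^2)·Dx^2  (order 2).
h: a_k = 0, 8, 24, 320/3, 1232/3, 25024/15, 33152/5, …
ICs: h(0) = 0, h′(0) = 8.

f: a_k = 1, 4, 16, 64, 256, 1024, 4096, …
g: a_k = 0, 8, -8, 32/3, -16, 128/5, -128/3, …
Sym-product of L_f,L_g gives L₀ (≤ ord 2).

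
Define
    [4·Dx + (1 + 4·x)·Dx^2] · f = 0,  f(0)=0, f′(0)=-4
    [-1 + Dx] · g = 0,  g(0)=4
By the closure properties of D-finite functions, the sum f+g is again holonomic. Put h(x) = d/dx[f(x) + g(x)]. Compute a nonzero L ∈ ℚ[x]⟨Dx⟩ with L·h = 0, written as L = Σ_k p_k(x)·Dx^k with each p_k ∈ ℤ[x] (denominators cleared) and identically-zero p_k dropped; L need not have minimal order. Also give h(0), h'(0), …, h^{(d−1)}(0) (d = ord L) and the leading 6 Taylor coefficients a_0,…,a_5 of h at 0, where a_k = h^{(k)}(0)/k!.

f: a_k = 0, -4, 8, -64/3, 64, -1024/5, …
g: a_k = 4, 4, 2, 2/3, 1/6, 1/30, …
Weyl lclm of L_f,L_g ⇒ L₀ (ord ≤ 3).
Differentiate: ansatz ord ≤ ord L₀ ⇒ L.
L = (-36 - 16·x) + (31 - 8·x - 16·x^2)·Dx + (5 + 24·x + 16·x^2)·Dx^2  (order 2).
h: a_k = 0, 20, -62, 770/3, -6143/6, 122881/30, …
ICs: h(0) = 0, h′(0) = 20.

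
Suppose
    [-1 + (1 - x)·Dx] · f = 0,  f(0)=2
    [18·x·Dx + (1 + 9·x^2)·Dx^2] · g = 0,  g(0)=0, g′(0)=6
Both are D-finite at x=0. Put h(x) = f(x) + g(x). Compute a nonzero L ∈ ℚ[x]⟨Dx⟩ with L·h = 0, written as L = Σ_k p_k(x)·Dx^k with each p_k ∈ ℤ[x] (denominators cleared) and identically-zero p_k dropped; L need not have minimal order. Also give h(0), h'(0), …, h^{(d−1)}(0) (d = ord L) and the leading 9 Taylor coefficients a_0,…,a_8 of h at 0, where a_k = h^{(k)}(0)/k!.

f: a_k = 2, 2, 2, 2, 2, 2, 2, 2, 2, …
g: a_k = 0, 6, 0, -18, 0, 486/5, 0, -4374/7, 0, …
Sum ⇒ L₀ = lclm(L_f,L_g) in ℚ(x)⟨Dx⟩.
L = (-18 + 72·x + 486·x^2)·Dx + (12 - 18·x - 180·x^2 + 486·x^3)·Dx^2 + (-1 - 8·x - 72·x^3 + 81·x^4)·Dx^3  (order 3).
h: a_k = 2, 8, 2, -16, 2, 496/5, 2, -4360/7, 2, …
ICs: h(0) = 2, h′(0) = 8, h′′(0) = 4.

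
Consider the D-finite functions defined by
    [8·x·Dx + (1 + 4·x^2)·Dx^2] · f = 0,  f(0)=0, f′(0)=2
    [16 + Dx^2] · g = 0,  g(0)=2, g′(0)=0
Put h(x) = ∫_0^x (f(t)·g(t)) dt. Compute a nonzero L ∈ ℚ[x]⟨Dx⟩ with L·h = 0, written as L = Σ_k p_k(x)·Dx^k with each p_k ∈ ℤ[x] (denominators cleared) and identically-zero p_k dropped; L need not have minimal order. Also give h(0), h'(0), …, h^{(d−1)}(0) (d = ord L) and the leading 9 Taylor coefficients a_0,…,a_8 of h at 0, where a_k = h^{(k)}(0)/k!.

L = (2560 + 29696·x^2 + 118784·x^4 + 262144·x^6 + 262144·x^8)·Dx + (1536·x + 14336·x^3 + 49152·x^5 + 65536·x^7)·Dx^2 + (240 + 3008·x^2 + 13824·x^4 + 32768·x^6 + 32768·x^8)·Dx^3 + (96·x + 896·x^3 + 3072·x^5 + 4096·x^7)·Dx^4 + (5 + 72·x^2 + 400·x^4 + 1024·x^6 + 1024·x^8)·Dx^5  (order 5).
h: a_k = 0, 0, 2, 0, -28/3, 0, 736/45, 0, -8608/315, …
ICs: h(0) = 0, h′(0) = 0, h′′(0) = 4, h′′′(0) = 0, h′′′′(0) = -224.

f: a_k = 0, 2, 0, -8/3, 0, 32/5, 0, -128/7, 0, …
g: a_k = 2, 0, -16, 0, 64/3, 0, -512/45, 0, 1024/315, …
h₀=f·g: eliminate ⇒ L₀, order ≤ 2·2.
h=∫h₀ ⇒ L = L₀·Dx.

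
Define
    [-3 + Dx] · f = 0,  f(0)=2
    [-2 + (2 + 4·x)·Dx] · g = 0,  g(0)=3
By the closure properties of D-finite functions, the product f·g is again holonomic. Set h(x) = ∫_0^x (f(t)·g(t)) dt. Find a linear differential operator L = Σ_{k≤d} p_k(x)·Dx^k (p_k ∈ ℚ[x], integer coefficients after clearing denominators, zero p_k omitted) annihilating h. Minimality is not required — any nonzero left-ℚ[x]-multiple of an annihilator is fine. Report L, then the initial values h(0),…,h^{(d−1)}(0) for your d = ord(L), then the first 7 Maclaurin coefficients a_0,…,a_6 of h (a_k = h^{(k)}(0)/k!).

f: a_k = 2, 6, 9, 9, 27/4, 81/20, 81/40, …
g: a_k = 3, 3, -3/2, 3/2, -15/8, 21/8, -63/16, …
Sym-product of L_f,L_g gives L₀ (≤ ord 1).
h=∫₀ˣh₀: take L = L₀·Dx.
L = (-4 - 6·x)·Dx + (1 + 2·x)·Dx^2  (order 2).
h: a_k = 0, 6, 12, 14, 12, 39/5, 22/5, …
ICs: h(0) = 0, h′(0) = 6.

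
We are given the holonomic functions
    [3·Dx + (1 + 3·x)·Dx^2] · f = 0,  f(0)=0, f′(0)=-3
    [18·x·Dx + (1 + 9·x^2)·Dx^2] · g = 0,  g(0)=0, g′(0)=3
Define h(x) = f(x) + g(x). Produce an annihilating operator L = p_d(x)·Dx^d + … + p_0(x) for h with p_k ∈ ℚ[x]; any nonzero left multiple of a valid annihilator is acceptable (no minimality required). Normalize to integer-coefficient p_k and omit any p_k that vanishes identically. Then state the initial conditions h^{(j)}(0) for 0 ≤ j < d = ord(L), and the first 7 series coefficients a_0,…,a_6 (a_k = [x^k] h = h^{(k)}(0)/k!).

L = (-18 - 162·x + 486·x^2 + 486·x^3)·Dx + (-12 - 36·x + 972·x^3 + 972·x^4)·Dx^2 + (-1 + 3·x + 18·x^2 + 54·x^3 + 243·x^4 + 243·x^5)·Dx^3  (order 3).
h: a_k = 0, 0, 9/2, -18, 81/4, 0, 243/2, …
ICs: h(0) = 0, h′(0) = 0, h′′(0) = 9.

f: a_k = 0, -3, 9/2, -9, 81/4, -243/5, 243/2, …
g: a_k = 0, 3, 0, -9, 0, 243/5, 0, …
Sum ⇒ L₀ = lclm(L_f,L_g) in ℚ(x)⟨Dx⟩.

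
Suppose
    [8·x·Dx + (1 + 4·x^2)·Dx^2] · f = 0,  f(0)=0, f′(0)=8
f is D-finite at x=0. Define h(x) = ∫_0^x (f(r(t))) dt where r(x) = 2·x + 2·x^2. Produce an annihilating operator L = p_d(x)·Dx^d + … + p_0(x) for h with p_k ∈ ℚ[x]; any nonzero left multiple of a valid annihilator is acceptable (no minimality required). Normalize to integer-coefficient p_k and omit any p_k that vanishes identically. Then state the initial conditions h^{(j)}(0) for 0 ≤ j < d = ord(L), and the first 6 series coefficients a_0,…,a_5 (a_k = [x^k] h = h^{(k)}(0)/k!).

L = (-2 + 32·x + 128·x^2 + 192·x^3 + 96·x^4)·Dx^2 + (1 + 2·x + 16·x^2 + 64·x^3 + 80·x^4 + 32·x^5)·Dx^3  (order 3).
h: a_k = 0, 0, 8, 16/3, -64/3, -256/5, …
ICs: h(0) = 0, h′(0) = 0, h′′(0) = 16.

f: a_k = 0, 8, 0, -32/3, 0, 128/5, …
f∘r: x↦r, Dx↦Dx/r' in L_f ⇒ L₀.
∫: right-multiply L₀ by Dx.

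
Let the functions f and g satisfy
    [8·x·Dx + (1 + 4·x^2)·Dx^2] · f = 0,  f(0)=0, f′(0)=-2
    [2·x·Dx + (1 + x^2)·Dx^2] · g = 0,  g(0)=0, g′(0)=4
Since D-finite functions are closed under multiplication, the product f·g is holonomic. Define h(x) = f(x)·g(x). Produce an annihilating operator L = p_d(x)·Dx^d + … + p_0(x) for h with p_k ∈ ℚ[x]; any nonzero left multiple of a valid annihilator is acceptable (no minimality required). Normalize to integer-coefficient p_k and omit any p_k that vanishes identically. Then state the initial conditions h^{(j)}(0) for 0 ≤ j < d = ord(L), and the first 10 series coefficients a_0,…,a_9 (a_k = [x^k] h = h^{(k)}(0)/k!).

L = (-96·x - 800·x^3 - 1024·x^5 + 640·x^7 + 1536·x^9)·Dx + (-20 - 412·x^2 - 1440·x^4 - 896·x^6 + 2240·x^8 + 2304·x^10)·Dx^2 + (-40·x - 280·x^3 - 480·x^5 + 272·x^7 + 1280·x^9 + 768·x^11)·Dx^3 + (-1 - 10·x^2 - 29·x^4 + 116·x^8 + 160·x^10 + 64·x^12)·Dx^4  (order 4).
h: a_k = 0, 0, -8, 0, 40/3, 0, -1384/45, 0, 1784/21, 0, …
ICs: h(0) = 0, h′(0) = 0, h′′(0) = -16, h′′′(0) = 0.

f: a_k = 0, -2, 0, 8/3, 0, -32/5, 0, 128/7, 0, -512/9, …
g: a_k = 0, 4, 0, -4/3, 0, 4/5, 0, -4/7, 0, 4/9, …
Sym-product of L_f,L_g gives L₀ (≤ ord 4).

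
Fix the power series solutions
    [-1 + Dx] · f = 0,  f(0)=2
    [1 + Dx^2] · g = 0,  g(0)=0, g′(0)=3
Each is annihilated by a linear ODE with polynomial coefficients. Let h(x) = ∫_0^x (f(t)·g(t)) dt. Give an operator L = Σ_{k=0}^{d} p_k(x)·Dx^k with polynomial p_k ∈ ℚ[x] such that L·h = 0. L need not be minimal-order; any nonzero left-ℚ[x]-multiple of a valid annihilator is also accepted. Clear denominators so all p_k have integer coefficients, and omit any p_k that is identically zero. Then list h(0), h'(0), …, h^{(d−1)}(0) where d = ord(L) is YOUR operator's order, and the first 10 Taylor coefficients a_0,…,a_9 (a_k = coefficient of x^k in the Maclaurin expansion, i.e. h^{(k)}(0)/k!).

L = 2·Dx - 2·Dx^2 + Dx^3  (order 3).
h: a_k = 0, 0, 3, 2, 1/2, 0, -1/30, -1/105, -1/840, 0, …
ICs: h(0) = 0, h′(0) = 0, h′′(0) = 6.

f: a_k = 2, 2, 1, 1/3, 1/12, 1/60, 1/360, 1/2520, 1/20160, 1/181440, …
g: a_k = 0, 3, 0, -1/2, 0, 1/40, 0, -1/1680, 0, 1/120960, …
Product ⇒ symmetric product L₀, ord ≤ 2.
h=∫h₀ ⇒ L = L₀·Dx.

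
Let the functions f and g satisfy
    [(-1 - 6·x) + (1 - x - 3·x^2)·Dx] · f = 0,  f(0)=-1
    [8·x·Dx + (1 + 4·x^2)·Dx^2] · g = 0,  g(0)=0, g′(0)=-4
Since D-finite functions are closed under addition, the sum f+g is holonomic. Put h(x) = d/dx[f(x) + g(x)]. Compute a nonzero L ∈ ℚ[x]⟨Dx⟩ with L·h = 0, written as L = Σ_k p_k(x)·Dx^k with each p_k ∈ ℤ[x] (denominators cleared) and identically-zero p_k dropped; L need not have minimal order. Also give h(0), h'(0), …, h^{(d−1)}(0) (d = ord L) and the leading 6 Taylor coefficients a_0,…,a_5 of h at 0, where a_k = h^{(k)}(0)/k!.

f: a_k = -1, -1, -4, -7, -19, -40, …
g: a_k = 0, -4, 0, 16/3, 0, -64/5, …
Sum ⇒ L₀ = lclm(L_f,L_g) in ℚ(x)⟨Dx⟩.
h₀' ⇒ L via d/dx closure of L₀.
L = (-32 + 128·x + 1488·x^2 + 2880·x^3 + 8424·x^4 + 2592·x^6) + (25 + 160·x + 214·x^2 + 1188·x^3 + 2628·x^4 + 6264·x^5 + 432·x^6 + 2592·x^7)·Dx + (-4 - 9·x - 54·x^2 + 66·x^3 + x^4 + 444·x^5 + 720·x^6 + 144·x^7 + 432·x^8)·Dx^2  (order 2).
h: a_k = -5, -8, -5, -76, -264, -582, …
ICs: h(0) = -5, h′(0) = -8.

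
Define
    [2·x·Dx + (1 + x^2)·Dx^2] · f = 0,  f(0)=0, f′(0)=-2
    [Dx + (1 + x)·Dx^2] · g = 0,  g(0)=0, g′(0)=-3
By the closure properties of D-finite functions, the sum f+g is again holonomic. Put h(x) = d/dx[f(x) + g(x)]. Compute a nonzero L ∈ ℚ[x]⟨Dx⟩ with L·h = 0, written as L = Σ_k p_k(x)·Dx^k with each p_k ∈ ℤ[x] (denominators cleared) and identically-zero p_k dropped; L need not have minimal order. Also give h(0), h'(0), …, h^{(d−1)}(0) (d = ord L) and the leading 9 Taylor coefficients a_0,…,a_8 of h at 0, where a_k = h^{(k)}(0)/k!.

L = (-2 - 6·x + 6·x^2 + 2·x^3) + (-4 - 4·x + 12·x^3 + 4·x^4)·Dx + (-1 + x + 2·x^2 + 2·x^3 + 3·x^4 + x^5)·Dx^2  (order 2).
h: a_k = -5, 3, -1, 3, -5, 3, -1, 3, -5, …
ICs: h(0) = -5, h′(0) = 3.

f: a_k = 0, -2, 0, 2/3, 0, -2/5, 0, 2/7, 0, …
g: a_k = 0, -3, 3/2, -1, 3/4, -3/5, 1/2, -3/7, 3/8, …
f+g: L₀ = lclm(L_f,L_g), ord ≤ 2+2.
h₀' ⇒ L via d/dx closure of L₀.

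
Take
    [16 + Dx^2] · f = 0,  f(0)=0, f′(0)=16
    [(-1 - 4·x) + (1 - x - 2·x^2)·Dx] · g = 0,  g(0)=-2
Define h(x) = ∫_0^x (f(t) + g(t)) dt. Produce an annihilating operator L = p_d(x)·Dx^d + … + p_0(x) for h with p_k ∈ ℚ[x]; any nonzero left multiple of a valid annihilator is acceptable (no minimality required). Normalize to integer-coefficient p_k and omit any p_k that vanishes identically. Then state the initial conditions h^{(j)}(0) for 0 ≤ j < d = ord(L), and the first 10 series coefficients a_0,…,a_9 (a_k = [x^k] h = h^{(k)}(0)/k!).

L = (-368 - 1408·x + 256·x^2 - 512·x^3 - 2560·x^4 - 2048·x^5)·Dx + (176 - 336·x - 384·x^2 + 1024·x^3 + 384·x^4 - 1536·x^5 - 1024·x^6)·Dx^2 + (-23 - 88·x + 16·x^2 - 32·x^3 - 160·x^4 - 128·x^5)·Dx^3 + (11 - 21·x - 24·x^2 + 64·x^3 + 24·x^4 - 96·x^5 - 64·x^6)·Dx^4  (order 4).
h: a_k = 0, -2, 7, -2, -79/6, -22/5, -59/45, -86/7, -28823/1260, -38, …
ICs: h(0) = 0, h′(0) = -2, h′′(0) = 14, h′′′(0) = -12.

f: a_k = 0, 16, 0, -128/3, 0, 512/15, 0, -4096/315, 0, 8192/2835, …
g: a_k = -2, -2, -6, -10, -22, -42, -86, -170, -342, -682, …
Sum ⇒ L₀ = lclm(L_f,L_g) in ℚ(x)⟨Dx⟩.
∫: right-multiply L₀ by Dx.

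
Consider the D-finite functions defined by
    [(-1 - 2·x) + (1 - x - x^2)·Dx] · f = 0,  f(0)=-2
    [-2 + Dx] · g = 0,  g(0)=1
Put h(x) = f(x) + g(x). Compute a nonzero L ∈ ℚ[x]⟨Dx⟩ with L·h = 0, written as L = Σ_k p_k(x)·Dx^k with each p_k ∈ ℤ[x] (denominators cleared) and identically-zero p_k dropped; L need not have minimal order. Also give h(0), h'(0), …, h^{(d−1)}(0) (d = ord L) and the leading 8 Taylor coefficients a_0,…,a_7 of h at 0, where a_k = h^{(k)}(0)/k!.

f: a_k = -2, -2, -4, -6, -10, -16, -26, -42, …
g: a_k = 1, 2, 2, 4/3, 2/3, 4/15, 4/45, 8/315, …
Weyl lclm of L_f,L_g ⇒ L₀ (ord ≤ 2).
L = (-4 - 8·x - 24·x^2 - 8·x^3) + (14·x + 10·x^2 - 8·x^3 - 4·x^4)·Dx + (1 - 5·x + x^2 + 6·x^3 + 2·x^4)·Dx^2  (order 2).
h: a_k = -1, 0, -2, -14/3, -28/3, -236/15, -1166/45, -13222/315, …
ICs: h(0) = -1, h′(0) = 0.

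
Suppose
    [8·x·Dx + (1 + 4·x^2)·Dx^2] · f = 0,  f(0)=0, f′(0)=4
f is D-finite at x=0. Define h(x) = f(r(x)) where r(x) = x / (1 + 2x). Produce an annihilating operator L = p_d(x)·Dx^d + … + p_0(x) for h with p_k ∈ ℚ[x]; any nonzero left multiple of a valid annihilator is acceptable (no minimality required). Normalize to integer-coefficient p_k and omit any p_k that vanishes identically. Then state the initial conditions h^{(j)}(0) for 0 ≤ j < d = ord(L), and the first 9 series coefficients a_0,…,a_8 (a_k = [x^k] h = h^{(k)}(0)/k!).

L = (4 + 16·x)·Dx + (1 + 4·x + 8·x^2)·Dx^2  (order 2).
h: a_k = 0, 4, -8, 32/3, 0, -256/5, 512/3, -2048/7, 0, …
ICs: h(0) = 0, h′(0) = 4.

f: a_k = 0, 4, 0, -16/3, 0, 64/5, 0, -256/7, 0, …
Substitute x→r, Dx→(1/r')Dx; clear ⇒ L₀.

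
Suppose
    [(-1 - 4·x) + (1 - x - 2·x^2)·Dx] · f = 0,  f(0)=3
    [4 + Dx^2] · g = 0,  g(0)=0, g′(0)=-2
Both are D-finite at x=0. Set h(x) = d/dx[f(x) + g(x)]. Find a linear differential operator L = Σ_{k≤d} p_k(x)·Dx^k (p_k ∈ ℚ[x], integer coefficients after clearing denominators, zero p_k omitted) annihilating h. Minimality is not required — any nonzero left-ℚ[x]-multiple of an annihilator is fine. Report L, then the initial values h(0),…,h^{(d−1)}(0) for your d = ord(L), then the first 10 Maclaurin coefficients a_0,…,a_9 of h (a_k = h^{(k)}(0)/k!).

L = (576 + 2400·x + 5616·x^2 + 3360·x^3 + 3840·x^4 + 1152·x^5 + 768·x^6) + (-68 - 236·x + 240·x^2 + 488·x^3 + 560·x^4 + 672·x^5 + 448·x^6 + 256·x^7)·Dx + (144 + 600·x + 1404·x^2 + 840·x^3 + 960·x^4 + 288·x^5 + 192·x^6)·Dx^2 + (-17 - 59·x + 60·x^2 + 122·x^3 + 140·x^4 + 168·x^5 + 112·x^6 + 64·x^7)·Dx^3  (order 3).
h: a_k = 1, 18, 49, 132, 941/3, 774, 80333/45, 4104, 2900201/315, 20490, …
ICs: h(0) = 1, h′(0) = 18, h′′(0) = 98.

f: a_k = 3, 3, 9, 15, 33, 63, 129, 255, 513, 1023, …
g: a_k = 0, -2, 0, 4/3, 0, -4/15, 0, 8/315, 0, -4/2835, …
h₀=f+g: left-lcm gives L₀, ord ≤ 3.
Derive L from L₀ (diff closure).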